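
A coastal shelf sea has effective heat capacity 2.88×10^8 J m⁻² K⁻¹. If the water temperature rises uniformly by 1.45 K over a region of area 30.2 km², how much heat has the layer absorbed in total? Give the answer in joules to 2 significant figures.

Areal heat capacity C = 2.88×10^8 J m⁻² K⁻¹ (given).
Heat per unit area: q = C ΔT = 2.88×10^8 × 1.45 = 4.18×10^8 J/m².
Total heat: Q = q × A = 4.18×10^8 × (30.2 × 10⁶ m²) = 1.26×10^16 J.

1.3×10^16 J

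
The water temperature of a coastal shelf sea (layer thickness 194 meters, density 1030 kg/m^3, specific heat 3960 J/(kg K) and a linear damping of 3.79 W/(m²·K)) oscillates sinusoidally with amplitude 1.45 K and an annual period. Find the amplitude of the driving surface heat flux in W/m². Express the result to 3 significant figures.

Areal heat capacity C = ρ c_p D = 1030 × 3960 × 194 = 7.91×10^8 J/(m^2 K).
ω = 2π / 3.15×10^7 s = 1.99×10^-7 s⁻¹.
√((Cω)² + λ²) = √((158)² + 3.79²) = 158 W/(m²·K).
F₀ = A × √((Cω)²+λ²) = 1.45 × 158 = 229 W/m².

229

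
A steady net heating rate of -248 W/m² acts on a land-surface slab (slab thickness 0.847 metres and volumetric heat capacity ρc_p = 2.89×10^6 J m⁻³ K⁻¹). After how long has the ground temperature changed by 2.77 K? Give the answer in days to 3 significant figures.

0.316 days

Areal heat capacity C = ρc_p × D = 2.89×10^6 × 0.847 = 2.45×10^6 J/(m²·K).
Time required: Δt = C ΔT / F = 2.45×10^6 × -2.77 / -248 = 27300 s.
In days: 27300 s / (86400 s/day) = 0.316 days.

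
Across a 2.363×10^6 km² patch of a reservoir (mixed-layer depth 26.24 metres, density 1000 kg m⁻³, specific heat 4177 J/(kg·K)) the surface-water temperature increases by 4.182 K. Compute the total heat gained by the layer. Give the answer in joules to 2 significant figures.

Areal heat capacity C = ρ c_p D = 1000 × 4177 × 26.24 = 1.10×10^8 J/(m²·K).
Heat per unit area: q = C ΔT = 1.10×10^8 × 4.182 = 4.58×10^8 J/m².
Total heat: Q = q × A = 4.58×10^8 × (2.363×10^6 × 10⁶ m²) = 1.08×10^21 J.

1.1×10^21 J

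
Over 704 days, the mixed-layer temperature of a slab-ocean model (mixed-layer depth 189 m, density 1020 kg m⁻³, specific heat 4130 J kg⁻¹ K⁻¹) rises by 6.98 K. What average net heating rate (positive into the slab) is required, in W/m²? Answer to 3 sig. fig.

Areal heat capacity C = ρ c_p D = 1020 × 4130 × 189 = 7.96×10^8 J m⁻² K⁻¹.
Required heat per unit area: Q = C ΔT = 7.96×10^8 × 6.98 = 5.56×10^9 J/m².
Flux F = Q / Δt = 5.56×10^9 / 6.08×10^7 s = 91.4 W/m².

91.4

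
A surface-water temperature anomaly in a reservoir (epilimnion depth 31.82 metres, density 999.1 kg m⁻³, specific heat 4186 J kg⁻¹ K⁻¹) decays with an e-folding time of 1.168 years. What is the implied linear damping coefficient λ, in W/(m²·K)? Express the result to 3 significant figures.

Areal heat capacity C = ρ c_p D = 999.1 × 4186 × 31.82 = 1.33×10^8 J/(m²·K).
τ = 1.168 years = 3.69×10^7 s.
λ = C / τ = 1.33×10^8 / 3.69×10^7 = 3.61 W/(m²·K).

3.61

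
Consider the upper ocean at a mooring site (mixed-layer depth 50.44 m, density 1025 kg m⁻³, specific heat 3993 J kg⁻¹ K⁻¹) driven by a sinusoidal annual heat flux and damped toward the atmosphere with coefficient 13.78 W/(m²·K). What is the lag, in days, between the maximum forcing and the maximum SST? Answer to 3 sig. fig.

72.5 days

Areal heat capacity C = ρ c_p D = 1025 × 3993 × 50.44 = 2.06×10^8 J/(m²·K).
ω = 2π / 3.15×10^7 s = 1.99×10^-7 s⁻¹.
Phase lag φ = arctan(Cω/λ) = arctan(41.1/13.78) = 1.25 rad.
Time lag = φ / ω = 1.25 / 1.99×10^-7 = 6.26×10^6 s = 72.5 days.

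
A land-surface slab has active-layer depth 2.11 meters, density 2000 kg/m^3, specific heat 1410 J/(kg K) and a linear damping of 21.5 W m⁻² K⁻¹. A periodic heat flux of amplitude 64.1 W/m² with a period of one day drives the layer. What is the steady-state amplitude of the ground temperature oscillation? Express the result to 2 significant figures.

0.15 K

Areal heat capacity C = ρ c_p D = 2000 × 1410 × 2.11 = 5.95×10^6 J m⁻² K⁻¹.
Angular frequency ω = 2π / T = 2π / 86400 s = 7.27×10^-5 s⁻¹.
√((Cω)² + λ²) = √((433)² + 21.5²) = 433 W/(m²·K).
Amplitude A = F₀ / √((Cω)²+λ²) = 64.1 / 433 = 0.148 K.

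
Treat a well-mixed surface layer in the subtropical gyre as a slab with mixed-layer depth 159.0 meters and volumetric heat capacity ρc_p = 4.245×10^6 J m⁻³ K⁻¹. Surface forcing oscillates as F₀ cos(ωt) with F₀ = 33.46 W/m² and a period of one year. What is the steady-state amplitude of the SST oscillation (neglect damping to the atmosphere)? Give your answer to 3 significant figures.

0.249 K

Areal heat capacity C = ρc_p × D = 4.245×10^6 × 159.0 = 6.75×10^8 J/(m^2 K).
Angular frequency ω = 2π / T = 2π / 3.15×10^7 s = 1.99×10^-7 s⁻¹.
Cω = 6.75×10^8 × 1.99×10^-7 = 134 W/(m²·K).
Amplitude A = F₀ / (Cω) = 33.46 / 134 = 0.249 K.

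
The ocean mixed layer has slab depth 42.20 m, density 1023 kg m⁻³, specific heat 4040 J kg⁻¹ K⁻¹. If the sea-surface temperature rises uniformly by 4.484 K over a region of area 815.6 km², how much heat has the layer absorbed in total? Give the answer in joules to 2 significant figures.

Areal heat capacity C = ρ c_p D = 1023 × 4040 × 42.20 = 1.74×10^8 J m⁻² K⁻¹.
Heat per unit area: q = C ΔT = 1.74×10^8 × 4.484 = 7.82×10^8 J/m².
Total heat: Q = q × A = 7.82×10^8 × (815.6 × 10⁶ m²) = 6.38×10^17 J.

6.4×10^17 J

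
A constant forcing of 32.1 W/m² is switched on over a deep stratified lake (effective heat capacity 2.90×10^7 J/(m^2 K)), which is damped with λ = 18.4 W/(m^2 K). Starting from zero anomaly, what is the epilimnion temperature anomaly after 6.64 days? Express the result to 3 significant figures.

0.532 K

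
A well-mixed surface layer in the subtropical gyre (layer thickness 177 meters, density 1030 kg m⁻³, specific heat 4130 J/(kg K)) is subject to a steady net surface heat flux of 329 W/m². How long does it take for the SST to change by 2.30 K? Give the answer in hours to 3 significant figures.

1460 hours

Areal heat capacity C = ρ c_p D = 1030 × 4130 × 177 = 7.53×10^8 J m⁻² K⁻¹.
Time required: Δt = C ΔT / F = 7.53×10^8 × 2.30 / 329 = 5.26×10^6 s.
In hours: 5.26×10^6 s / (3600 s/hour) = 1460 hours.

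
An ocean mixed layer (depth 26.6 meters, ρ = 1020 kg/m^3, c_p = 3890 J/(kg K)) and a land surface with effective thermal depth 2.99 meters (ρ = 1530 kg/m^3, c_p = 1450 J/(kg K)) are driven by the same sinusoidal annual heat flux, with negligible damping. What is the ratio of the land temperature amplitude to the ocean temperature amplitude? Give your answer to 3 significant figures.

C_ocean = 1020 × 3890 × 26.6 = 1.06×10^8 J/(m²·K).
C_land = 1530 × 1450 × 2.99 = 6.63×10^6 J/(m²·K).
Undamped amplitude ∝ 1/C, so A_land/A_ocean = C_ocean/C_land = 15.9.

15.9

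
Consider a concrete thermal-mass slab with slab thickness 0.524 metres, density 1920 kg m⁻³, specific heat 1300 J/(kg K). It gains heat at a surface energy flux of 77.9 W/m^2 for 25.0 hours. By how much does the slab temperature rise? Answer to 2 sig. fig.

5.4 K

Areal heat capacity C = ρ c_p D = 1920 × 1300 × 0.524 = 1.31×10^6 J/(m^2 K).
Net heat input Q = F Δt = 77.9 × (25.0 hours × 3600 s/hour) = 7.01×10^6 J/m².
ΔT = Q / C = 7.01×10^6 / 1.31×10^6 = 5.36 K.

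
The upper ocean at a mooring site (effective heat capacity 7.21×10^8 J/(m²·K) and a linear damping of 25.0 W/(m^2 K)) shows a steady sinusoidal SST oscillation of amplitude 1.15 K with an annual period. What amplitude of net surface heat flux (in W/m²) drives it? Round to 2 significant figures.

Areal heat capacity C = 7.21×10^8 J/(m²·K) (given).
ω = 2π / 3.15×10^7 s = 1.99×10^-7 s⁻¹.
√((Cω)² + λ²) = √((144)² + 25.0²) = 146 W/(m²·K).
F₀ = A × √((Cω)²+λ²) = 1.15 × 146 = 168 W/m².

170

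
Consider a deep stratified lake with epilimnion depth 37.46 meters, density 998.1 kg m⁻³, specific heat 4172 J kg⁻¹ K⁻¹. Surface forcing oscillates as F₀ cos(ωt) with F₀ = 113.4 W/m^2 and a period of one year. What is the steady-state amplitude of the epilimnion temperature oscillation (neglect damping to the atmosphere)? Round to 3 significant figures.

Areal heat capacity C = ρ c_p D = 998.1 × 4172 × 37.46 = 1.56×10^8 J/(m^2 K).
Angular frequency ω = 2π / T = 2π / 3.15×10^7 s = 1.99×10^-7 s⁻¹.
Cω = 1.56×10^8 × 1.99×10^-7 = 31.1 W/(m²·K).
Amplitude A = F₀ / (Cω) = 113.4 / 31.1 = 3.65 K.

3.65 K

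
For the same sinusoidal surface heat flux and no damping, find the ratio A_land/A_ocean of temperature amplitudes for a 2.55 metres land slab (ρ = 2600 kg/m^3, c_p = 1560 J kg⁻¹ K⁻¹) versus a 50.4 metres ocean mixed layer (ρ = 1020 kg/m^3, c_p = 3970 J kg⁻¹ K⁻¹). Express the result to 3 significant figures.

C_ocean = 1020 × 3970 × 50.4 = 2.04×10^8 J/(m²·K).
C_land = 2600 × 1560 × 2.55 = 1.03×10^7 J/(m²·K).
Undamped amplitude ∝ 1/C, so A_land/A_ocean = C_ocean/C_land = 19.7.

19.7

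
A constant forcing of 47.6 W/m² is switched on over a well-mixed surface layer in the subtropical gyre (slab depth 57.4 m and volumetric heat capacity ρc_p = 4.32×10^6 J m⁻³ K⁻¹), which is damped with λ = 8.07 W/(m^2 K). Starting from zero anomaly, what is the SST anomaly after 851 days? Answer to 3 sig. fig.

Areal heat capacity C = ρc_p × D = 4.32×10^6 × 57.4 = 2.48×10^8 J/(m²·K).
τ = C / λ = 2.48×10^8 / 8.07 = 3.07×10^7 s.
Equilibrium anomaly ΔT_eq = F / λ = 47.6 / 8.07 = 5.90 K.
t = 851 days = 7.35×10^7 s, so t/τ = 2.39.
ΔT(t) = ΔT_eq (1 − e^(−t/τ)) = 5.90 × (1 − e^−2.39) = 5.36 K.

5.36 K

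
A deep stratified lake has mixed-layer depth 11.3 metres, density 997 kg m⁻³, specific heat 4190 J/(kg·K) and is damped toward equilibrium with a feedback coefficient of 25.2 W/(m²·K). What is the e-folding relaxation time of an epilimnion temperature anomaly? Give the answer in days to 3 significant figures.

21.7 days

Areal heat capacity C = ρ c_p D = 997 × 4190 × 11.3 = 4.72×10^7 J m⁻² K⁻¹.
Relaxation time τ = C / λ = 4.72×10^7 / 25.2 = 1.87×10^6 s.
In days: 1.87×10^6 s / (86400 s/day) = 21.7 days.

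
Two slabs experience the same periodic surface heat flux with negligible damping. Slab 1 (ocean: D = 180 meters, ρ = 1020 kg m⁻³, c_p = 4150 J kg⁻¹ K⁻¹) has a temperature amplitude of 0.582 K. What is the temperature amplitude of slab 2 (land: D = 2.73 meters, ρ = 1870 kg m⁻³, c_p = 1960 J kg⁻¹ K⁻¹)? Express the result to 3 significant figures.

44.3 K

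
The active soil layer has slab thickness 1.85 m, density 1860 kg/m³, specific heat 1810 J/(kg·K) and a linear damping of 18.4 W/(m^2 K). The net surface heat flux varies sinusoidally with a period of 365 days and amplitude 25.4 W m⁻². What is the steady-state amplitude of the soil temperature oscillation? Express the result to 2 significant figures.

Areal heat capacity C = ρ c_p D = 1860 × 1810 × 1.85 = 6.23×10^6 J m⁻² K⁻¹.
Angular frequency ω = 2π / T = 2π / 3.15×10^7 s = 1.99×10^-7 s⁻¹.
√((Cω)² + λ²) = √((1.24)² + 18.4²) = 18.4 W/(m²·K).
Amplitude A = F₀ / √((Cω)²+λ²) = 25.4 / 18.4 = 1.38 K.

1.4 K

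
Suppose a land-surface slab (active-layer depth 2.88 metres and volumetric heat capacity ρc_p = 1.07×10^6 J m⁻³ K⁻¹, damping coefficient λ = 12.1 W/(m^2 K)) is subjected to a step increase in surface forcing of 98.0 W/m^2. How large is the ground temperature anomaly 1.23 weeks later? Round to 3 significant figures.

Areal heat capacity C = ρc_p × D = 1.07×10^6 × 2.88 = 3.08×10^6 J/(m^2 K).
τ = C / λ = 3.08×10^6 / 12.1 = 2.55×10^5 s.
Equilibrium anomaly ΔT_eq = F / λ = 98.0 / 12.1 = 8.10 K.
t = 1.23 weeks = 7.44×10^5 s, so t/τ = 2.92.
ΔT(t) = ΔT_eq (1 − e^(−t/τ)) = 8.10 × (1 − e^−2.92) = 7.66 K.

7.66 K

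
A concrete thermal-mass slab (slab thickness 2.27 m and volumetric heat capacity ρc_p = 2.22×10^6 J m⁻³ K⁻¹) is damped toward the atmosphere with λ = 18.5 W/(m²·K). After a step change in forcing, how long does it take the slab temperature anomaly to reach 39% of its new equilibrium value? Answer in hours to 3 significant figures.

Areal heat capacity C = ρc_p × D = 2.22×10^6 × 2.27 = 5.04×10^6 J m⁻² K⁻¹.
τ = C / λ = 5.04×10^6 / 18.5 = 2.72×10^5 s.
Fraction reached: 1 − e^(−t/τ) = 0.39 ⇒ t = −τ ln(1 − 0.39) = τ × 0.494.
t = 1.35×10^5 s = 37.4 hours.

37.4 hours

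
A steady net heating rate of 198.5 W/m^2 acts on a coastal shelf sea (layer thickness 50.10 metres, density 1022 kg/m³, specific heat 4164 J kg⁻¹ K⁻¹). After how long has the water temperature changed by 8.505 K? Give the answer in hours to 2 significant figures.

Areal heat capacity C = ρ c_p D = 1022 × 4164 × 50.10 = 2.13×10^8 J m⁻² K⁻¹.
Time required: Δt = C ΔT / F = 2.13×10^8 × 8.505 / 198.5 = 9.14×10^6 s.
In hours: 9.14×10^6 s / (3600 s/hour) = 2540 hours.

2500 hours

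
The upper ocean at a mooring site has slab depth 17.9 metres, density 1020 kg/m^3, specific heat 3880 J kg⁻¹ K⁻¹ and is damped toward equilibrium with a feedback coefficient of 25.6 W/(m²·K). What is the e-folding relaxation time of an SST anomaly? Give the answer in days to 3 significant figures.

Areal heat capacity C = ρ c_p D = 1020 × 3880 × 17.9 = 7.08×10^7 J m⁻² K⁻¹.
Relaxation time τ = C / λ = 7.08×10^7 / 25.6 = 2.77×10^6 s.
In days: 2.77×10^6 s / (86400 s/day) = 32.0 days.

32.0 days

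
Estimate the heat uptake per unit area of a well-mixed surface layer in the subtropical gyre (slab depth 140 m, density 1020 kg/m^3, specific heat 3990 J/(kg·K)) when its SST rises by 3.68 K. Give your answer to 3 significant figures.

2.10×10^9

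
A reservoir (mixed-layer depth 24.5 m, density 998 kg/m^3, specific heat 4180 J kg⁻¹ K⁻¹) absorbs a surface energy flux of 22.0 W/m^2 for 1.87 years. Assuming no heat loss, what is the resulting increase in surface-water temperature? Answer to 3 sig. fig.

Areal heat capacity C = ρ c_p D = 998 × 4180 × 24.5 = 1.02×10^8 J/(m^2 K).
Net heat input Q = F Δt = 22.0 × (1.87 years × 3.156×10^7 s/year) = 1.30×10^9 J/m².
ΔT = Q / C = 1.30×10^9 / 1.02×10^8 = 12.7 K.

12.7 K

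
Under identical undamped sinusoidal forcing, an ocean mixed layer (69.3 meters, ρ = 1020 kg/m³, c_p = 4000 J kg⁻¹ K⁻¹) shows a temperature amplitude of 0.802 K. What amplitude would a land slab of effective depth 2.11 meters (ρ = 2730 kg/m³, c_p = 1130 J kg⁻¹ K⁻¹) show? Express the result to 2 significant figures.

C_ocean = 2.83×10^8 J/(m²·K); C_land = 6.51×10^6 J/(m²·K).
A ∝ 1/C ⇒ A_land = A_ocean × C_ocean/C_land = 0.802 × 43.4 = 34.8 K.

35 K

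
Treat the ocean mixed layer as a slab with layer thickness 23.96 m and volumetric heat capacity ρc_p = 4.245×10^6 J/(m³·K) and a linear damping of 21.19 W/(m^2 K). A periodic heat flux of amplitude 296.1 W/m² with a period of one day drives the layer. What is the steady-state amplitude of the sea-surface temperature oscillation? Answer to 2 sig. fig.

0.040 K

Areal heat capacity C = ρc_p × D = 4.245×10^6 × 23.96 = 1.02×10^8 J/(m^2 K).
Angular frequency ω = 2π / T = 2π / 86400 s = 7.27×10^-5 s⁻¹.
√((Cω)² + λ²) = √((7400)² + 21.19²) = 7400 W/(m²·K).
Amplitude A = F₀ / √((Cω)²+λ²) = 296.1 / 7400 = 0.0400 K.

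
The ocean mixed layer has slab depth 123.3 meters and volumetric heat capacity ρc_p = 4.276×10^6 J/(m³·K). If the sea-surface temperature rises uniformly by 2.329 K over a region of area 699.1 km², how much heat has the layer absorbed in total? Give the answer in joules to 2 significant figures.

8.6×10^17 J

Areal heat capacity C = ρc_p × D = 4.276×10^6 × 123.3 = 5.27×10^8 J m⁻² K⁻¹.
Heat per unit area: q = C ΔT = 5.27×10^8 × 2.329 = 1.23×10^9 J/m².
Total heat: Q = q × A = 1.23×10^9 × (699.1 × 10⁶ m²) = 8.58×10^17 J.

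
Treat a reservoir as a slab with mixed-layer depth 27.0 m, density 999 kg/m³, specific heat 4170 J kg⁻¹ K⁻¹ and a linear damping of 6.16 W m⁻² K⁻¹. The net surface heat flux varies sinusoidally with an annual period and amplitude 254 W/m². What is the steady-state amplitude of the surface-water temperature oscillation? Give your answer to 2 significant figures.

11 K

Areal heat capacity C = ρ c_p D = 999 × 4170 × 27.0 = 1.12×10^8 J/(m²·K).
Angular frequency ω = 2π / T = 2π / 3.15×10^7 s = 1.99×10^-7 s⁻¹.
√((Cω)² + λ²) = √((22.4)² + 6.16²) = 23.2 W/(m²·K).
Amplitude A = F₀ / √((Cω)²+λ²) = 254 / 23.2 = 10.9 K.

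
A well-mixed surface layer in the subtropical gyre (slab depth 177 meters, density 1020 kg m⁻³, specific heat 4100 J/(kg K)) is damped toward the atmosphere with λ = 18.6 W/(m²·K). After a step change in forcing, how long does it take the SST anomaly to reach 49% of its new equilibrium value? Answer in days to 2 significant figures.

310 days

Areal heat capacity C = ρ c_p D = 1020 × 4100 × 177 = 7.40×10^8 J m⁻² K⁻¹.
τ = C / λ = 7.40×10^8 / 18.6 = 3.98×10^7 s.
Fraction reached: 1 − e^(−t/τ) = 0.49 ⇒ t = −τ ln(1 − 0.49) = τ × 0.673.
t = 2.68×10^7 s = 310 days.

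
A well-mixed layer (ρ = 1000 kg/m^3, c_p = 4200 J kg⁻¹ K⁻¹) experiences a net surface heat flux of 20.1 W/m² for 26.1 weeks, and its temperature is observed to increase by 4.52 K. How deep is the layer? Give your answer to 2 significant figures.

17 m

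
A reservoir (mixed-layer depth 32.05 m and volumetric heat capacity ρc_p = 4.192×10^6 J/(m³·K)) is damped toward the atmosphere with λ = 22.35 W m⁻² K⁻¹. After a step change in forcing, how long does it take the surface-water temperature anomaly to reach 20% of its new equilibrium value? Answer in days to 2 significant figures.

16 days

Areal heat capacity C = ρc_p × D = 4.192×10^6 × 32.05 = 1.34×10^8 J/(m^2 K).
τ = C / λ = 1.34×10^8 / 22.35 = 6.01×10^6 s.
Fraction reached: 1 − e^(−t/τ) = 0.20 ⇒ t = −τ ln(1 − 0.20) = τ × 0.223.
t = 1.34×10^6 s = 15.5 days.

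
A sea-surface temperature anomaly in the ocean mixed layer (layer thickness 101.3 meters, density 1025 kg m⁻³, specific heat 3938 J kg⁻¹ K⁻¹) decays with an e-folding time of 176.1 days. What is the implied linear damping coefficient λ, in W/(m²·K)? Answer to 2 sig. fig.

27

Areal heat capacity C = ρ c_p D = 1025 × 3938 × 101.3 = 4.09×10^8 J/(m^2 K).
τ = 176.1 days = 1.52×10^7 s.
λ = C / τ = 4.09×10^8 / 1.52×10^7 = 26.9 W/(m²·K).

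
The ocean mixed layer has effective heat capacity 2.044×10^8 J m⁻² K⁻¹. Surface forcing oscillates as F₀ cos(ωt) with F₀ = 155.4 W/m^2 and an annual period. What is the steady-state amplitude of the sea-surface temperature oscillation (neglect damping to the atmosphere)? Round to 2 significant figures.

Areal heat capacity C = 2.044×10^8 J m⁻² K⁻¹ (given).
Angular frequency ω = 2π / T = 2π / 3.15×10^7 s = 1.99×10^-7 s⁻¹.
Cω = 2.04×10^8 × 1.99×10^-7 = 40.7 W/(m²·K).
Amplitude A = F₀ / (Cω) = 155.4 / 40.7 = 3.82 K.

3.8 K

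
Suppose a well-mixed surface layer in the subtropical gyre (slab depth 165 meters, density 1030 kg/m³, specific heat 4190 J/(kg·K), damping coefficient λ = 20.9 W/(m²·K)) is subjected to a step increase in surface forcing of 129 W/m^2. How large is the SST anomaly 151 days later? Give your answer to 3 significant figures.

1.96 K

Areal heat capacity C = ρ c_p D = 1030 × 4190 × 165 = 7.12×10^8 J m⁻² K⁻¹.
τ = C / λ = 7.12×10^8 / 20.9 = 3.41×10^7 s.
Equilibrium anomaly ΔT_eq = F / λ = 129 / 20.9 = 6.17 K.
t = 151 days = 1.30×10^7 s, so t/τ = 0.383.
ΔT(t) = ΔT_eq (1 − e^(−t/τ)) = 6.17 × (1 − e^−0.383) = 1.96 K.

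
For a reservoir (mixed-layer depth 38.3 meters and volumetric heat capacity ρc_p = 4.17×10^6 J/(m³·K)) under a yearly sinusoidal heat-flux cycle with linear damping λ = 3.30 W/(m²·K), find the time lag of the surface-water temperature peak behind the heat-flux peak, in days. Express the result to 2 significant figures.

85 days

Areal heat capacity C = ρc_p × D = 4.17×10^6 × 38.3 = 1.60×10^8 J/(m²·K).
ω = 2π / 3.15×10^7 s = 1.99×10^-7 s⁻¹.
Phase lag φ = arctan(Cω/λ) = arctan(31.8/3.30) = 1.47 rad.
Time lag = φ / ω = 1.47 / 1.99×10^-7 = 7.37×10^6 s = 85.2 days.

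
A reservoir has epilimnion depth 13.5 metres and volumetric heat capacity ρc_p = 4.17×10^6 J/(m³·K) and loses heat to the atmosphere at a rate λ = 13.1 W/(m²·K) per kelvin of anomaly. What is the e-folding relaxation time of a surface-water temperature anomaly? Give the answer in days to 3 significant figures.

49.7 days

Areal heat capacity C = ρc_p × D = 4.17×10^6 × 13.5 = 5.63×10^7 J/(m^2 K).
Relaxation time τ = C / λ = 5.63×10^7 / 13.1 = 4.30×10^6 s.
In days: 4.30×10^6 s / (86400 s/day) = 49.7 days.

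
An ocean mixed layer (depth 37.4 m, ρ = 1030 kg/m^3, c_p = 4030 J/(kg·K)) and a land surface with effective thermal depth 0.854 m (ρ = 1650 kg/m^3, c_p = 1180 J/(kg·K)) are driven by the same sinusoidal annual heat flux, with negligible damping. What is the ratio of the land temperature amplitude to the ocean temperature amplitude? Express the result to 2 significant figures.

C_ocean = 1030 × 4030 × 37.4 = 1.55×10^8 J/(m²·K).
C_land = 1650 × 1180 × 0.854 = 1.66×10^6 J/(m²·K).
Undamped amplitude ∝ 1/C, so A_land/A_ocean = C_ocean/C_land = 93.4.

93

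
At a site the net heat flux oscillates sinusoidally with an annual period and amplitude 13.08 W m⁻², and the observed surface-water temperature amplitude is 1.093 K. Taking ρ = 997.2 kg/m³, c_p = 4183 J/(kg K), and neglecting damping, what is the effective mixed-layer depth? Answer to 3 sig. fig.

14.4 m

ω = 2π / 3.15×10^7 s = 1.99×10^-7 s⁻¹.
Required C = F₀ / (A ω) = 13.08 / (1.093 × 1.99×10^-7) = 6.01×10^7 J/(m²·K).
D = C / (ρ c_p) = 6.01×10^7 / (997.2 × 4183) = 14.4 m.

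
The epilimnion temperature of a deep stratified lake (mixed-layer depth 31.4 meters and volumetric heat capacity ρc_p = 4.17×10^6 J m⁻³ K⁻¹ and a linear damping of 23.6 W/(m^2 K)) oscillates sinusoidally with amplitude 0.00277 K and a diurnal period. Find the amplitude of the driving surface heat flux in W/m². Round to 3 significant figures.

26.4

Areal heat capacity C = ρc_p × D = 4.17×10^6 × 31.4 = 1.31×10^8 J/(m²·K).
ω = 2π / 86400 s = 7.27×10^-5 s⁻¹.
√((Cω)² + λ²) = √((9520)² + 23.6²) = 9520 W/(m²·K).
F₀ = A × √((Cω)²+λ²) = 0.00277 × 9520 = 26.4 W/m².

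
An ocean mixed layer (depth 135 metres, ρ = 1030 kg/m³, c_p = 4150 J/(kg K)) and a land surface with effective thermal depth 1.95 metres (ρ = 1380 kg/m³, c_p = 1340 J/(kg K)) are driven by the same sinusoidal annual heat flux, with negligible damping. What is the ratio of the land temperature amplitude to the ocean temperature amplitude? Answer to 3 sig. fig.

C_ocean = 1030 × 4150 × 135 = 5.77×10^8 J/(m²·K).
C_land = 1380 × 1340 × 1.95 = 3.61×10^6 J/(m²·K).
Undamped amplitude ∝ 1/C, so A_land/A_ocean = C_ocean/C_land = 160.

160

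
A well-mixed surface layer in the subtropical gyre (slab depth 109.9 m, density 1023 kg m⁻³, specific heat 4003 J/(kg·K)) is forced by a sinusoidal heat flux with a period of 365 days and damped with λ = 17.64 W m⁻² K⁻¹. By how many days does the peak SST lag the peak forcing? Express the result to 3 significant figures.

80.0 days

Areal heat capacity C = ρ c_p D = 1023 × 4003 × 109.9 = 4.50×10^8 J m⁻² K⁻¹.
ω = 2π / 3.15×10^7 s = 1.99×10^-7 s⁻¹.
Phase lag φ = arctan(Cω/λ) = arctan(89.7/17.64) = 1.38 rad.
Time lag = φ / ω = 1.38 / 1.99×10^-7 = 6.91×10^6 s = 80.0 days.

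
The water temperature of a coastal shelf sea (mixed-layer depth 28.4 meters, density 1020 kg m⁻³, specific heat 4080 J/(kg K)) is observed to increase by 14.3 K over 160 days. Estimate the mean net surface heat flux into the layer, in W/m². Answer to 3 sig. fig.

Areal heat capacity C = ρ c_p D = 1020 × 4080 × 28.4 = 1.18×10^8 J m⁻² K⁻¹.
Required heat per unit area: Q = C ΔT = 1.18×10^8 × 14.3 = 1.69×10^9 J/m².
Flux F = Q / Δt = 1.69×10^9 / 1.38×10^7 s = 122 W/m².

122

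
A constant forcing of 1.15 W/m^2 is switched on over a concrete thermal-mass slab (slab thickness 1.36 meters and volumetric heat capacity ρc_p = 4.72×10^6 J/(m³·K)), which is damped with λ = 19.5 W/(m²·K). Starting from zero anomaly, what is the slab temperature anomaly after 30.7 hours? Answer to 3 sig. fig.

Areal heat capacity C = ρc_p × D = 4.72×10^6 × 1.36 = 6.42×10^6 J m⁻² K⁻¹.
τ = C / λ = 6.42×10^6 / 19.5 = 3.29×10^5 s.
Equilibrium anomaly ΔT_eq = F / λ = 1.15 / 19.5 = 0.0590 K.
t = 30.7 hours = 1.11×10^5 s, so t/τ = 0.336.
ΔT(t) = ΔT_eq (1 − e^(−t/τ)) = 0.0590 × (1 − e^−0.336) = 0.0168 K.

0.0168 K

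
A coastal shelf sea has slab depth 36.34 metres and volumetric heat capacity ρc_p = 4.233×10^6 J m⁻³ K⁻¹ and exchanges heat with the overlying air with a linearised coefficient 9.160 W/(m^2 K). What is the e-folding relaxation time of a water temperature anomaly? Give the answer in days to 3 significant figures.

Areal heat capacity C = ρc_p × D = 4.233×10^6 × 36.34 = 1.54×10^8 J m⁻² K⁻¹.
Relaxation time τ = C / λ = 1.54×10^8 / 9.160 = 1.68×10^7 s.
In days: 1.68×10^7 s / (86400 s/day) = 194 days.

194 days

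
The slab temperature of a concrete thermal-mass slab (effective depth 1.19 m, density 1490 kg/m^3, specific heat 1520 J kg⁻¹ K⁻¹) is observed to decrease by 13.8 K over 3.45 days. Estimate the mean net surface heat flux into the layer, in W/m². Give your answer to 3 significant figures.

Areal heat capacity C = ρ c_p D = 1490 × 1520 × 1.19 = 2.70×10^6 J/(m^2 K).
Required heat per unit area: Q = C ΔT = 2.70×10^6 × -13.8 = -3.72×10^7 J/m².
Flux F = Q / Δt = -3.72×10^7 / 2.98×10^5 s = -125 W/m².

-125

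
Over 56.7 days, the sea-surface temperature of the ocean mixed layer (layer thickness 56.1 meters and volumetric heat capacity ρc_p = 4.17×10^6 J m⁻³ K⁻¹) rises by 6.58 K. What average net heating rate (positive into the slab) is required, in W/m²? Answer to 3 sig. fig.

314

Areal heat capacity C = ρc_p × D = 4.17×10^6 × 56.1 = 2.34×10^8 J m⁻² K⁻¹.
Required heat per unit area: Q = C ΔT = 2.34×10^8 × 6.58 = 1.54×10^9 J/m².
Flux F = Q / Δt = 1.54×10^9 / 4.90×10^6 s = 314 W/m².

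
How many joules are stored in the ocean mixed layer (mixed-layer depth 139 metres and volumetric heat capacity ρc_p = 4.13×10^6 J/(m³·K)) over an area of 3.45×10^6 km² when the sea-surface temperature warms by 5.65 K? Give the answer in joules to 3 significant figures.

1.12×10^22 J

Areal heat capacity C = ρc_p × D = 4.13×10^6 × 139 = 5.74×10^8 J/(m^2 K).
Heat per unit area: q = C ΔT = 5.74×10^8 × 5.65 = 3.24×10^9 J/m².
Total heat: Q = q × A = 3.24×10^9 × (3.45×10^6 × 10⁶ m²) = 1.12×10^22 J.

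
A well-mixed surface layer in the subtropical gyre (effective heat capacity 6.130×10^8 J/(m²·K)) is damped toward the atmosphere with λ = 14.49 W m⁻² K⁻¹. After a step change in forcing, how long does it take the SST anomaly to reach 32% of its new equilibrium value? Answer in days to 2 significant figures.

Areal heat capacity C = 6.130×10^8 J/(m²·K) (given).
τ = C / λ = 6.13×10^8 / 14.49 = 4.23×10^7 s.
Fraction reached: 1 − e^(−t/τ) = 0.32 ⇒ t = −τ ln(1 − 0.32) = τ × 0.386.
t = 1.63×10^7 s = 189 days.

190 days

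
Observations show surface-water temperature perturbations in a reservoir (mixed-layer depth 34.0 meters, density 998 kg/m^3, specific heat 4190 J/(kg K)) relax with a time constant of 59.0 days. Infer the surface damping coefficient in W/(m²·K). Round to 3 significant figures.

Areal heat capacity C = ρ c_p D = 998 × 4190 × 34.0 = 1.42×10^8 J/(m^2 K).
τ = 59.0 days = 5.10×10^6 s.
λ = C / τ = 1.42×10^8 / 5.10×10^6 = 27.9 W/(m²·K).

27.9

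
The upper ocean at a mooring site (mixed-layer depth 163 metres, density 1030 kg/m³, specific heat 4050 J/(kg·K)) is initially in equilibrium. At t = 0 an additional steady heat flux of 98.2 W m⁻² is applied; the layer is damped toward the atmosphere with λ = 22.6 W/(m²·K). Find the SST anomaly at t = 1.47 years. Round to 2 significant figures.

Areal heat capacity C = ρ c_p D = 1030 × 4050 × 163 = 6.80×10^8 J/(m²·K).
τ = C / λ = 6.80×10^8 / 22.6 = 3.01×10^7 s.
Equilibrium anomaly ΔT_eq = F / λ = 98.2 / 22.6 = 4.35 K.
t = 1.47 years = 4.64×10^7 s, so t/τ = 1.54.
ΔT(t) = ΔT_eq (1 − e^(−t/τ)) = 4.35 × (1 − e^−1.54) = 3.42 K.

3.4 K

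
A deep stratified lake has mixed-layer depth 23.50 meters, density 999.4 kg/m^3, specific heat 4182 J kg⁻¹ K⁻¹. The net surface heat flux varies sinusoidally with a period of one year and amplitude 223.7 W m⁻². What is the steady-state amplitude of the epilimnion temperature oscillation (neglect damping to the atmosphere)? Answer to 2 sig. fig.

Areal heat capacity C = ρ c_p D = 999.4 × 4182 × 23.50 = 9.82×10^7 J/(m²·K).
Angular frequency ω = 2π / T = 2π / 3.15×10^7 s = 1.99×10^-7 s⁻¹.
Cω = 9.82×10^7 × 1.99×10^-7 = 19.6 W/(m²·K).
Amplitude A = F₀ / (Cω) = 223.7 / 19.6 = 11.4 K.

11 K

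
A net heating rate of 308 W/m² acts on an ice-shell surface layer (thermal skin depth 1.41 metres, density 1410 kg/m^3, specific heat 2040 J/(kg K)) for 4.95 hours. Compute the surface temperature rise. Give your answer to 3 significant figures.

Areal heat capacity C = ρ c_p D = 1410 × 2040 × 1.41 = 4.06×10^6 J/(m^2 K).
Net heat input Q = F Δt = 308 × (4.95 hours × 3600 s/hour) = 5.49×10^6 J/m².
ΔT = Q / C = 5.49×10^6 / 4.06×10^6 = 1.35 K.

1.35 K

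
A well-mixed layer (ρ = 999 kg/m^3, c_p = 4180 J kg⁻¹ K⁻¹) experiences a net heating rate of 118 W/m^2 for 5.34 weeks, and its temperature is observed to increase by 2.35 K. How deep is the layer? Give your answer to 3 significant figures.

Heat input Q = F Δt = 118 × 3.23×10^6 s = 3.81×10^8 J/m².
Required areal heat capacity C = Q / ΔT = 1.62×10^8 J/(m²·K).
Depth D = C / (ρ c_p) = 1.62×10^8 / (999 × 4180) = 38.8 m.

38.8 m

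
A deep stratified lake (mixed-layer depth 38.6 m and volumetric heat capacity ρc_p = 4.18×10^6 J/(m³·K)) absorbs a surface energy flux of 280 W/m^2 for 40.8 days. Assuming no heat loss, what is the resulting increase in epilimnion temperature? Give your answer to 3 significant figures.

6.12 K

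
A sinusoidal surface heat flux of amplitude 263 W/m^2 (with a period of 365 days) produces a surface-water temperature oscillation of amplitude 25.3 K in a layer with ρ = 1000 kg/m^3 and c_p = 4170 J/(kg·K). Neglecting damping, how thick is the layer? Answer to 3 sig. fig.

12.5 m

ω = 2π / 3.15×10^7 s = 1.99×10^-7 s⁻¹.
Required C = F₀ / (A ω) = 263 / (25.3 × 1.99×10^-7) = 5.22×10^7 J/(m²·K).
D = C / (ρ c_p) = 5.22×10^7 / (1000 × 4170) = 12.5 m.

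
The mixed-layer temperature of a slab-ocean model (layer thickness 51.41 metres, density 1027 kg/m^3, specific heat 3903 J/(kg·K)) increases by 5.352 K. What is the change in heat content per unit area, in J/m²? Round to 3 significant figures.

1.10×10^9

Areal heat capacity C = ρ c_p D = 1027 × 3903 × 51.41 = 2.06×10^8 J/(m²·K).
ΔQ = C ΔT = 2.06×10^8 × 5.352 = 1.10×10^9 J/m².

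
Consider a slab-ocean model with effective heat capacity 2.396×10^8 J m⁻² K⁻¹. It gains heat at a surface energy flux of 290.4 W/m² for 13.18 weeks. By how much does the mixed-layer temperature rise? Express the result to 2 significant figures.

9.7 K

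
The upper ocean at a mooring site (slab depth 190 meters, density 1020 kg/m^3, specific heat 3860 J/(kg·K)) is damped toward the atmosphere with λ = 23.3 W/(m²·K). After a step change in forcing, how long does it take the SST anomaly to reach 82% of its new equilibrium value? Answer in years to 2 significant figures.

1.7 years

Areal heat capacity C = ρ c_p D = 1020 × 3860 × 190 = 7.48×10^8 J/(m²·K).
τ = C / λ = 7.48×10^8 / 23.3 = 3.21×10^7 s.
Fraction reached: 1 − e^(−t/τ) = 0.82 ⇒ t = −τ ln(1 − 0.82) = τ × 1.71.
t = 5.51×10^7 s = 1.74 years.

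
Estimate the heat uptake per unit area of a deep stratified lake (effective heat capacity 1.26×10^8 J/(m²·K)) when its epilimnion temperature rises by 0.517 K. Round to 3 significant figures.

6.51×10^7

Areal heat capacity C = 1.26×10^8 J/(m²·K) (given).
ΔQ = C ΔT = 1.26×10^8 × 0.517 = 6.51×10^7 J/m².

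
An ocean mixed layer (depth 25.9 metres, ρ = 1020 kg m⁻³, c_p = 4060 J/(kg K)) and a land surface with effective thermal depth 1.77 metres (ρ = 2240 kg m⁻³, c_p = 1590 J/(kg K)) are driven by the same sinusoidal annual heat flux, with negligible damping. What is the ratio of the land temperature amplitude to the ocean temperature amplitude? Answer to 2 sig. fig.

17

C_ocean = 1020 × 4060 × 25.9 = 1.07×10^8 J/(m²·K).
C_land = 2240 × 1590 × 1.77 = 6.30×10^6 J/(m²·K).
Undamped amplitude ∝ 1/C, so A_land/A_ocean = C_ocean/C_land = 17.0.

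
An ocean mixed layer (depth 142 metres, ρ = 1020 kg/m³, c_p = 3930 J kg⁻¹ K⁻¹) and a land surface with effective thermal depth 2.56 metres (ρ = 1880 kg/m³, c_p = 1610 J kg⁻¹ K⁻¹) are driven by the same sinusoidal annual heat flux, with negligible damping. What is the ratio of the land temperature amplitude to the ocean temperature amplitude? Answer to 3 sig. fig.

C_ocean = 1020 × 3930 × 142 = 5.69×10^8 J/(m²·K).
C_land = 1880 × 1610 × 2.56 = 7.75×10^6 J/(m²·K).
Undamped amplitude ∝ 1/C, so A_land/A_ocean = C_ocean/C_land = 73.5.

73.5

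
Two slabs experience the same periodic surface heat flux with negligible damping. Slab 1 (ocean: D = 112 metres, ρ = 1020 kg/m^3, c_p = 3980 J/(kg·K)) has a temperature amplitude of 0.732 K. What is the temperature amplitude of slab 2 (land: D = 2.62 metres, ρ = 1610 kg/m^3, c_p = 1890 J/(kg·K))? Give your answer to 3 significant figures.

C_ocean = 4.55×10^8 J/(m²·K); C_land = 7.97×10^6 J/(m²·K).
A ∝ 1/C ⇒ A_land = A_ocean × C_ocean/C_land = 0.732 × 57.0 = 41.7 K.

41.7 K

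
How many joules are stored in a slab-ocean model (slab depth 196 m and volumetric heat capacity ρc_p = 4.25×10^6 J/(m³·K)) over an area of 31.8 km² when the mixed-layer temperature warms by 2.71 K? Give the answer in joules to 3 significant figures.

Areal heat capacity C = ρc_p × D = 4.25×10^6 × 196 = 8.33×10^8 J/(m^2 K).
Heat per unit area: q = C ΔT = 8.33×10^8 × 2.71 = 2.26×10^9 J/m².
Total heat: Q = q × A = 2.26×10^9 × (31.8 × 10⁶ m²) = 7.18×10^16 J.

7.18×10^16 J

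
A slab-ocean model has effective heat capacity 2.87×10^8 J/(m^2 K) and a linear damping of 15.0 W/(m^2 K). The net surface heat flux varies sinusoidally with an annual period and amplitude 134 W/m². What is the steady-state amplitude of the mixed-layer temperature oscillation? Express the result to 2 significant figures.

Areal heat capacity C = 2.87×10^8 J/(m^2 K) (given).
Angular frequency ω = 2π / T = 2π / 3.15×10^7 s = 1.99×10^-7 s⁻¹.
√((Cω)² + λ²) = √((57.2)² + 15.0²) = 59.1 W/(m²·K).
Amplitude A = F₀ / √((Cω)²+λ²) = 134 / 59.1 = 2.27 K.

2.3 K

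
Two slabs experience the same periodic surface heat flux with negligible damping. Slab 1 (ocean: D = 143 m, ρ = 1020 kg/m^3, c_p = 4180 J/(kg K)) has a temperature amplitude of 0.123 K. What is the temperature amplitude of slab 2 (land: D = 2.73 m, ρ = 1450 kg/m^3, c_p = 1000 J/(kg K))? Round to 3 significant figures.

18.9 K

C_ocean = 6.10×10^8 J/(m²·K); C_land = 3.96×10^6 J/(m²·K).
A ∝ 1/C ⇒ A_land = A_ocean × C_ocean/C_land = 0.123 × 154 = 18.9 K.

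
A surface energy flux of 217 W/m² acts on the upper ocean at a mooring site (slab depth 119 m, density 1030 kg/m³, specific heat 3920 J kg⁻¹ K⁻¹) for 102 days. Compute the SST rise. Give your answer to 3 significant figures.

3.98 K

Areal heat capacity C = ρ c_p D = 1030 × 3920 × 119 = 4.80×10^8 J/(m²·K).
Net heat input Q = F Δt = 217 × (102 days × 86400 s/day) = 1.91×10^9 J/m².
ΔT = Q / C = 1.91×10^9 / 4.80×10^8 = 3.98 K.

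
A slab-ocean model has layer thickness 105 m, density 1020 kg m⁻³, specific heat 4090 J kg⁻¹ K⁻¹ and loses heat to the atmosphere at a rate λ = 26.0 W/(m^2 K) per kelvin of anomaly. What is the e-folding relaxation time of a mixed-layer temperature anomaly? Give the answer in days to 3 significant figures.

195 days

Areal heat capacity C = ρ c_p D = 1020 × 4090 × 105 = 4.38×10^8 J/(m²·K).
Relaxation time τ = C / λ = 4.38×10^8 / 26.0 = 1.68×10^7 s.
In days: 1.68×10^7 s / (86400 s/day) = 195 days.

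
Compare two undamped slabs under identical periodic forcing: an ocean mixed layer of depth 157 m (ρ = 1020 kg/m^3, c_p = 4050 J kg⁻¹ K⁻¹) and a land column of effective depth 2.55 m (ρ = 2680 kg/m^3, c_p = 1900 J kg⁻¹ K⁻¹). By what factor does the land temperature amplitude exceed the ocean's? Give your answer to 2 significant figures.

50

C_ocean = 1020 × 4050 × 157 = 6.49×10^8 J/(m²·K).
C_land = 2680 × 1900 × 2.55 = 1.30×10^7 J/(m²·K).
Undamped amplitude ∝ 1/C, so A_land/A_ocean = C_ocean/C_land = 49.9.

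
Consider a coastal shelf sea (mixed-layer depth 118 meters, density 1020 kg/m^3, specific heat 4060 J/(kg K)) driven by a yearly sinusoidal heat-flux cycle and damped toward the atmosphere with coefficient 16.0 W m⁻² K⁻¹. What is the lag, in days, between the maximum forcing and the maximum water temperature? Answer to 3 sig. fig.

81.8 days

Areal heat capacity C = ρ c_p D = 1020 × 4060 × 118 = 4.89×10^8 J/(m^2 K).
ω = 2π / 3.15×10^7 s = 1.99×10^-7 s⁻¹.
Phase lag φ = arctan(Cω/λ) = arctan(97.4/16.0) = 1.41 rad.
Time lag = φ / ω = 1.41 / 1.99×10^-7 = 7.07×10^6 s = 81.8 days.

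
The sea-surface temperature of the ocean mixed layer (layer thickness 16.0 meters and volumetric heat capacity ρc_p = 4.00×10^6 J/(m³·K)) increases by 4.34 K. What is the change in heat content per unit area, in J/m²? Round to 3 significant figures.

2.78×10^8

Areal heat capacity C = ρc_p × D = 4.00×10^6 × 16.0 = 6.40×10^7 J/(m²·K).
ΔQ = C ΔT = 6.40×10^7 × 4.34 = 2.78×10^8 J/m².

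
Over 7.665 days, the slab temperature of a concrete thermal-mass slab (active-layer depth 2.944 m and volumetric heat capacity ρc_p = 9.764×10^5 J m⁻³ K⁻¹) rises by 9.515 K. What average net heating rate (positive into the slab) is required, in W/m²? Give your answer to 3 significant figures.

41.3

Areal heat capacity C = ρc_p × D = 9.764×10^5 × 2.944 = 2.87×10^6 J/(m²·K).
Required heat per unit area: Q = C ΔT = 2.87×10^6 × 9.515 = 2.74×10^7 J/m².
Flux F = Q / Δt = 2.74×10^7 / 6.62×10^5 s = 41.3 W/m².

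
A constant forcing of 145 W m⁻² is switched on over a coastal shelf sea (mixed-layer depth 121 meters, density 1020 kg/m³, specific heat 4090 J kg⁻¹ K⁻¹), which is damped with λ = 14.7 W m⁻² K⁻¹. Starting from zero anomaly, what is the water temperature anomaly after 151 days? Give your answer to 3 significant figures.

Areal heat capacity C = ρ c_p D = 1020 × 4090 × 121 = 5.05×10^8 J m⁻² K⁻¹.
τ = C / λ = 5.05×10^8 / 14.7 = 3.43×10^7 s.
Equilibrium anomaly ΔT_eq = F / λ = 145 / 14.7 = 9.86 K.
t = 151 days = 1.30×10^7 s, so t/τ = 0.380.
ΔT(t) = ΔT_eq (1 − e^(−t/τ)) = 9.86 × (1 − e^−0.380) = 3.12 K.

3.12 K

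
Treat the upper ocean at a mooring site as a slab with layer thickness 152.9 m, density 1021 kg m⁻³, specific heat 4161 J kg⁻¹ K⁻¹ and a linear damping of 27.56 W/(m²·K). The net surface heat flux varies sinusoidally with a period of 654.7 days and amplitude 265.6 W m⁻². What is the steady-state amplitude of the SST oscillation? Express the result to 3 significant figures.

Areal heat capacity C = ρ c_p D = 1021 × 4161 × 152.9 = 6.50×10^8 J m⁻² K⁻¹.
Angular frequency ω = 2π / T = 2π / 5.66×10^7 s = 1.11×10^-7 s⁻¹.
√((Cω)² + λ²) = √((72.2)² + 27.56²) = 77.2 W/(m²·K).
Amplitude A = F₀ / √((Cω)²+λ²) = 265.6 / 77.2 = 3.44 K.

3.44 K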